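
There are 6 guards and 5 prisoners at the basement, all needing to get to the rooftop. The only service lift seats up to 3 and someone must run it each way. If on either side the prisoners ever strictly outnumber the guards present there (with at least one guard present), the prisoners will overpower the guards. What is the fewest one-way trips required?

9

Counting alone: each trip to the rooftop takes at most 3 across and each return brings at least 1 back, so after t trips out (and t−1 returns) at most 3t − (t−1) of the 11 are across; that first reaches 11 at t = 5, so at least 9 crossings are needed.
The plan below uses exactly 9 crossings, so it is optimal:
1. 3 prisoners → the rooftop.  (the basement: 6G 2P; the rooftop: 0G 3P)
2. 1 prisoner ← the basement.  (the basement: 6G 3P; the rooftop: 0G 2P)
3. 3 guards → the rooftop.  (the basement: 3G 3P; the rooftop: 3G 2P)
4. 1 guard ← the basement.  (the basement: 4G 3P; the rooftop: 2G 2P)
5. 2 guards and 1 prisoner → the rooftop.  (the basement: 2G 2P; the rooftop: 4G 3P)
6. 1 guard ← the basement.  (the basement: 3G 2P; the rooftop: 3G 3P)
7. 2 guards and 1 prisoner → the rooftop.  (the basement: 1G 1P; the rooftop: 5G 4P)
8. 1 guard ← the basement.  (the basement: 2G 1P; the rooftop: 4G 4P)
9. 2 guards and 1 prisoner → the rooftop.  (the basement: 0G 0P; the rooftop: 6G 5P)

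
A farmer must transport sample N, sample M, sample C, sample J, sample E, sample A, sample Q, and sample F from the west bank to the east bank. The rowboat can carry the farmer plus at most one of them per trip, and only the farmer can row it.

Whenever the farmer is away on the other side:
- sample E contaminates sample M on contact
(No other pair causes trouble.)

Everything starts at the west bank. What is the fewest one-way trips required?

Counting alone: the farmer can take at most 1 across per trip to the east bank, so moving all 8 needs at least 8 loaded trips out, with a return between consecutive ones — at least 15 crossings.
The plan below uses exactly 15 crossings, so it is optimal:
1. Farmer goes to the east bank with sample M.  [the west bank: sample A, sample C, sample E, sample F, sample J, sample N, sample Q | the east bank: sample M]
2. Farmer goes back to the west bank alone.  [the west bank: sample A, sample C, sample E, sample F, sample J, sample N, sample Q | the east bank: sample M]
3. Farmer goes to the east bank with sample N.  [the west bank: sample A, sample C, sample E, sample F, sample J, sample Q | the east bank: sample M, sample N]
4. Farmer goes back to the west bank alone.  [the west bank: sample A, sample C, sample E, sample F, sample J, sample Q | the east bank: sample M, sample N]
5. Farmer goes to the east bank with sample C.  [the west bank: sample A, sample E, sample F, sample J, sample Q | the east bank: sample C, sample M, sample N]
6. Farmer goes back to the west bank alone.  [the west bank: sample A, sample E, sample F, sample J, sample Q | the east bank: sample C, sample M, sample N]
7. Farmer goes to the east bank with sample J.  [the west bank: sample A, sample E, sample F, sample Q | the east bank: sample C, sample J, sample M, sample N]
8. Farmer goes back to the west bank alone.  [the west bank: sample A, sample E, sample F, sample Q | the east bank: sample C, sample J, sample M, sample N]
9. Farmer goes to the east bank with sample A.  [the west bank: sample E, sample F, sample Q | the east bank: sample A, sample C, sample J, sample M, sample N]
10. Farmer goes back to the west bank alone.  [the west bank: sample E, sample F, sample Q | the east bank: sample A, sample C, sample J, sample M, sample N]
11. Farmer goes to the east bank with sample Q.  [the west bank: sample E, sample F | the east bank: sample A, sample C, sample J, sample M, sample N, sample Q]
12. Farmer goes back to the west bank alone.  [the west bank: sample E, sample F | the east bank: sample A, sample C, sample J, sample M, sample N, sample Q]
13. Farmer goes to the east bank with sample F.  [the west bank: sample E | the east bank: sample A, sample C, sample F, sample J, sample M, sample N, sample Q]
14. Farmer goes back to the west bank alone.  [the west bank: sample E | the east bank: sample A, sample C, sample F, sample J, sample M, sample N, sample Q]
15. Farmer goes to the east bank with sample E.  [the west bank: — | the east bank: sample A, sample C, sample E, sample F, sample J, sample M, sample N, sample Q]

15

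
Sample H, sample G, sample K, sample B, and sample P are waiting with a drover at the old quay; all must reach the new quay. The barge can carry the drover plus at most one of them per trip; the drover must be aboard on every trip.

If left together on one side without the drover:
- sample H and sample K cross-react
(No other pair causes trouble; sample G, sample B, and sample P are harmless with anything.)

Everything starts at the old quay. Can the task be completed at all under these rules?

Yes

1. Drover goes to the new quay with sample H.
2. Drover goes back to the old quay alone.
3. Drover goes to the new quay with sample G.
4. Drover goes back to the old quay alone.
5. Drover goes to the new quay with sample B.
6. Drover goes back to the old quay alone.
7. Drover goes to the new quay with sample P.
8. Drover goes back to the old quay alone.
9. Drover goes to the new quay with sample K.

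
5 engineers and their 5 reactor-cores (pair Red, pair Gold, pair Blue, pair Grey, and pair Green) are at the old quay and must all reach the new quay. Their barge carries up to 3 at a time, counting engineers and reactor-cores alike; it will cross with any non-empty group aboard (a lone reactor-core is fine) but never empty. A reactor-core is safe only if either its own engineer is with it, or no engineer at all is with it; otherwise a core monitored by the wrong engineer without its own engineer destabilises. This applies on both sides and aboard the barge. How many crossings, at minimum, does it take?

Counting alone: each trip to the new quay takes at most 3 across and each return brings at least 1 back, so after t trips out (and t−1 returns) at most 3t − (t−1) of the 10 are across; that first reaches 10 at t = 5, so at least 9 crossings are needed.
The safety rule pushes this higher. Following every safe sequence of crossings, the most of the 10 that can be at the new quay as the barge arrives there on crossing 9 is 9 — never all 10.
So no plan with fewer than 11 crossings exists, and this one achieves 11:
1. engineer Red and reactor-core Red cross → the new quay.
2. engineer Red crosses ← the old quay.
3. reactor-core Blue, reactor-core Gold, and reactor-core Grey cross → the new quay.
4. reactor-core Red crosses ← the old quay.
5. engineer Blue, engineer Gold, and engineer Grey cross → the new quay.
6. engineer Gold and reactor-core Gold cross ← the old quay.
7. engineer Gold, engineer Green, and engineer Red cross → the new quay.
8. reactor-core Blue crosses ← the old quay.
9. reactor-core Gold and reactor-core Red cross → the new quay.
10. reactor-core Red crosses ← the old quay.
11. reactor-core Blue, reactor-core Green, and reactor-core Red cross → the new quay.

11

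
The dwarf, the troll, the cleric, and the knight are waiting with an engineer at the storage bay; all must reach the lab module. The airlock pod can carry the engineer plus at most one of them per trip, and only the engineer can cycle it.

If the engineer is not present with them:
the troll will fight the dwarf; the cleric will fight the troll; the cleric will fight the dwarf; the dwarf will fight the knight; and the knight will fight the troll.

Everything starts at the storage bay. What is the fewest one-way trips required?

Whatever the first load, the items left behind include a forbidden pair without the engineer. No opening move is safe, so no plan exists.

impossible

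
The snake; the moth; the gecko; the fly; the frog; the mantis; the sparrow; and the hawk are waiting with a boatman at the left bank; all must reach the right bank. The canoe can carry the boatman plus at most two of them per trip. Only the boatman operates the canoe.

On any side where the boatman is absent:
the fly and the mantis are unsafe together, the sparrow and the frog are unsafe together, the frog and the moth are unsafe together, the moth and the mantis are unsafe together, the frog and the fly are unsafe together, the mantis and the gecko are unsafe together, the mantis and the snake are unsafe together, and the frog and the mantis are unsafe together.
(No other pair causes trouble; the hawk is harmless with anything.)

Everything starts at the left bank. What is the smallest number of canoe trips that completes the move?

13

Counting alone: the boatman can take at most 2 across per trip to the right bank, so moving all 8 needs at least 4 loaded trips out, with a return between consecutive ones — at least 7 crossings.
The safety rule pushes this higher. Following every safe sequence of crossings, the most of the 8 that can be at the right bank as the canoe arrives there on crossings 7, 9, 11 is 5, 6, 7 respectively — never all 8.
So no plan with fewer than 13 crossings exists, and this one achieves 13:
1. Boatman goes to the right bank with the frog and the mantis.  [the left bank: the fly, the gecko, the hawk, the moth, the snake, the sparrow | the right bank: the frog, the mantis]
2. Boatman goes back to the left bank with the frog.  [the left bank: the fly, the frog, the gecko, the hawk, the moth, the snake, the sparrow | the right bank: the mantis]
3. Boatman goes to the right bank with the frog and the snake.  [the left bank: the fly, the gecko, the hawk, the moth, the sparrow | the right bank: the frog, the mantis, the snake]
4. Boatman goes back to the left bank with the mantis.  [the left bank: the fly, the gecko, the hawk, the mantis, the moth, the sparrow | the right bank: the frog, the snake]
5. Boatman goes to the right bank with the gecko and the mantis.  [the left bank: the fly, the hawk, the moth, the sparrow | the right bank: the frog, the gecko, the mantis, the snake]
6. Boatman goes back to the left bank with the mantis.  [the left bank: the fly, the hawk, the mantis, the moth, the sparrow | the right bank: the frog, the gecko, the snake]
7. Boatman goes to the right bank with the fly and the moth.  [the left bank: the hawk, the mantis, the sparrow | the right bank: the fly, the frog, the gecko, the moth, the snake]
8. Boatman goes back to the left bank with the frog.  [the left bank: the frog, the hawk, the mantis, the sparrow | the right bank: the fly, the gecko, the moth, the snake]
9. Boatman goes to the right bank with the frog and the sparrow.  [the left bank: the hawk, the mantis | the right bank: the fly, the frog, the gecko, the moth, the snake, the sparrow]
10. Boatman goes back to the left bank with the frog.  [the left bank: the frog, the hawk, the mantis | the right bank: the fly, the gecko, the moth, the snake, the sparrow]
11. Boatman goes to the right bank with the frog and the hawk.  [the left bank: the mantis | the right bank: the fly, the frog, the gecko, the hawk, the moth, the snake, the sparrow]
12. Boatman goes back to the left bank with the frog.  [the left bank: the frog, the mantis | the right bank: the fly, the gecko, the hawk, the moth, the snake, the sparrow]
13. Boatman goes to the right bank with the frog and the mantis.  [the left bank: — | the right bank: the fly, the frog, the gecko, the hawk, the mantis, the moth, the snake, the sparrow]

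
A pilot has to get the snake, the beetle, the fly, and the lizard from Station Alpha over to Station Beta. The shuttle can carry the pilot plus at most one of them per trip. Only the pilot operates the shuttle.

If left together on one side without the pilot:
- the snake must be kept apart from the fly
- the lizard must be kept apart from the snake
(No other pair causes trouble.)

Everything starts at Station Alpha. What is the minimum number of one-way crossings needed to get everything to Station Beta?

Counting alone: the pilot can take at most 1 across per trip to Station Beta, so moving all 4 needs at least 4 loaded trips out, with a return between consecutive ones — at least 7 crossings.
The safety rule pushes this higher. Following every safe sequence of crossings, the most of the 4 that can be at Station Beta as the shuttle arrives there on crossing 7 is 3 — never all 4.
So no plan with fewer than 9 crossings exists, and this one achieves 9:
1. Pilot goes to Station Beta with the snake.
2. Pilot goes back to Station Alpha alone.
3. Pilot goes to Station Beta with the beetle.
4. Pilot goes back to Station Alpha alone.
5. Pilot goes to Station Beta with the fly.
6. Pilot goes back to Station Alpha with the snake.
7. Pilot goes to Station Beta with the lizard.
8. Pilot goes back to Station Alpha alone.
9. Pilot goes to Station Beta with the snake.

9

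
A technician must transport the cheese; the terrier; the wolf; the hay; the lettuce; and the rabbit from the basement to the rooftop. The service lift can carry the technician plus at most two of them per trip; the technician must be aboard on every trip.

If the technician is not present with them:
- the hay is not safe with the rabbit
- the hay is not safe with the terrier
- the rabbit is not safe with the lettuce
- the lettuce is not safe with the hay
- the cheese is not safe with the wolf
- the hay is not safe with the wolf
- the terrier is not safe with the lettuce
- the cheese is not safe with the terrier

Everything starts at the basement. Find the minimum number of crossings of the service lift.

impossible

Whatever the first load, the items left behind include a forbidden pair without the technician. No opening move is safe, so no plan exists.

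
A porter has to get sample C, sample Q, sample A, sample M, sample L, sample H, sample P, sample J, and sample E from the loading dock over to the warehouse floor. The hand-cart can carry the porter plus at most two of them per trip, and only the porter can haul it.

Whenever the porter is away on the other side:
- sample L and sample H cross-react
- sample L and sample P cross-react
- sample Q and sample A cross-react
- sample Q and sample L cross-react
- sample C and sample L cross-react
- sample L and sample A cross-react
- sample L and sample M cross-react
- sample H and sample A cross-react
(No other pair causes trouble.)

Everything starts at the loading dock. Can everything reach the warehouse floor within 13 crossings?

Counting alone: the porter can take at most 2 across per trip to the warehouse floor, so moving all 9 needs at least 5 loaded trips out, with a return between consecutive ones — at least 9 crossings.
The safety rule pushes this higher. Following every safe sequence of crossings, the most of the 9 that can be at the warehouse floor as the hand-cart arrives there on crossings 9, 11, 13 is 6, 7, 8 respectively — never all 9.
So the move cannot be finished within 13 crossings. (The shortest complete plan takes 15:)
1. Porter goes to the warehouse floor with sample A and sample L.  [the loading dock: sample C, sample E, sample H, sample J, sample M, sample P, sample Q | the warehouse floor: sample A, sample L]
2. Porter goes back to the loading dock with sample A.  [the loading dock: sample A, sample C, sample E, sample H, sample J, sample M, sample P, sample Q | the warehouse floor: sample L]
3. Porter goes to the warehouse floor with sample A and sample C.  [the loading dock: sample E, sample H, sample J, sample M, sample P, sample Q | the warehouse floor: sample A, sample C, sample L]
4. Porter goes back to the loading dock with sample L.  [the loading dock: sample E, sample H, sample J, sample L, sample M, sample P, sample Q | the warehouse floor: sample A, sample C]
5. Porter goes to the warehouse floor with sample L and sample M.  [the loading dock: sample E, sample H, sample J, sample P, sample Q | the warehouse floor: sample A, sample C, sample L, sample M]
6. Porter goes back to the loading dock with sample L.  [the loading dock: sample E, sample H, sample J, sample L, sample P, sample Q | the warehouse floor: sample A, sample C, sample M]
7. Porter goes to the warehouse floor with sample L and sample P.  [the loading dock: sample E, sample H, sample J, sample Q | the warehouse floor: sample A, sample C, sample L, sample M, sample P]
8. Porter goes back to the loading dock with sample L.  [the loading dock: sample E, sample H, sample J, sample L, sample Q | the warehouse floor: sample A, sample C, sample M, sample P]
9. Porter goes to the warehouse floor with sample H and sample Q.  [the loading dock: sample E, sample J, sample L | the warehouse floor: sample A, sample C, sample H, sample M, sample P, sample Q]
10. Porter goes back to the loading dock with sample A.  [the loading dock: sample A, sample E, sample J, sample L | the warehouse floor: sample C, sample H, sample M, sample P, sample Q]
11. Porter goes to the warehouse floor with sample A and sample J.  [the loading dock: sample E, sample L | the warehouse floor: sample A, sample C, sample H, sample J, sample M, sample P, sample Q]
12. Porter goes back to the loading dock with sample A.  [the loading dock: sample A, sample E, sample L | the warehouse floor: sample C, sample H, sample J, sample M, sample P, sample Q]
13. Porter goes to the warehouse floor with sample A and sample E.  [the loading dock: sample L | the warehouse floor: sample A, sample C, sample E, sample H, sample J, sample M, sample P, sample Q]
14. Porter goes back to the loading dock with sample A.  [the loading dock: sample A, sample L | the warehouse floor: sample C, sample E, sample H, sample J, sample M, sample P, sample Q]
15. Porter goes to the warehouse floor with sample A and sample L.  [the loading dock: — | the warehouse floor: sample A, sample C, sample E, sample H, sample J, sample L, sample M, sample P, sample Q]

No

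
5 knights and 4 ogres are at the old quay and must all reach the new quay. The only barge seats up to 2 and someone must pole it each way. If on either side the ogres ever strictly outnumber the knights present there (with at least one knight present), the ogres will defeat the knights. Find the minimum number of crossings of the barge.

15

Counting alone: each trip to the new quay takes at most 2 across and each return brings at least 1 back, so after t trips out (and t−1 returns) at most 2t − (t−1) of the 9 are across; that first reaches 9 at t = 8, so at least 15 crossings are needed.
The plan below uses exactly 15 crossings, so it is optimal:
1. 2 ogres → the new quay.  (the old quay: 5K 2O; the new quay: 0K 2O)
2. 1 ogre ← the old quay.  (the old quay: 5K 3O; the new quay: 0K 1O)
3. 2 ogres → the new quay.  (the old quay: 5K 1O; the new quay: 0K 3O)
4. 1 ogre ← the old quay.  (the old quay: 5K 2O; the new quay: 0K 2O)
5. 2 knights → the new quay.  (the old quay: 3K 2O; the new quay: 2K 2O)
6. 1 ogre ← the old quay.  (the old quay: 3K 3O; the new quay: 2K 1O)
7. 1 knight and 1 ogre → the new quay.  (the old quay: 2K 2O; the new quay: 3K 2O)
8. 1 knight ← the old quay.  (the old quay: 3K 2O; the new quay: 2K 2O)
9. 1 knight and 1 ogre → the new quay.  (the old quay: 2K 1O; the new quay: 3K 3O)
10. 1 ogre ← the old quay.  (the old quay: 2K 2O; the new quay: 3K 2O)
11. 1 knight and 1 ogre → the new quay.  (the old quay: 1K 1O; the new quay: 4K 3O)
12. 1 knight ← the old quay.  (the old quay: 2K 1O; the new quay: 3K 3O)
13. 1 knight and 1 ogre → the new quay.  (the old quay: 1K 0O; the new quay: 4K 4O)
14. 1 ogre ← the old quay.  (the old quay: 1K 1O; the new quay: 4K 3O)
15. 1 knight and 1 ogre → the new quay.  (the old quay: 0K 0O; the new quay: 5K 4O)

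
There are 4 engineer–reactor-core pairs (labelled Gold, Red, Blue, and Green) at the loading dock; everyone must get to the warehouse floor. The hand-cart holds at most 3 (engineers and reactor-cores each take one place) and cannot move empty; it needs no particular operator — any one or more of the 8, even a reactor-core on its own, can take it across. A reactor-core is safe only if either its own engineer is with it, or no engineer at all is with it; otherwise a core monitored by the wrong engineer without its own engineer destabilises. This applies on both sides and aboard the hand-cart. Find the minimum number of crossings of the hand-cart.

9

Counting alone: each trip to the warehouse floor takes at most 3 across and each return brings at least 1 back, so after t trips out (and t−1 returns) at most 3t − (t−1) of the 8 are across; that first reaches 8 at t = 4, so at least 7 crossings are needed.
The safety rule pushes this higher. Following every safe sequence of crossings, the most of the 8 that can be at the warehouse floor as the hand-cart arrives there on crossing 7 is 7 — never all 8.
So no plan with fewer than 9 crossings exists, and this one achieves 9:
1. engineer Gold and reactor-core Gold cross → the warehouse floor.
2. engineer Gold crosses ← the loading dock.
3. engineer Gold, engineer Red, and reactor-core Red cross → the warehouse floor.
4. engineer Gold and reactor-core Gold cross ← the loading dock.
5. engineer Blue, engineer Gold, and engineer Green cross → the warehouse floor.
6. reactor-core Red crosses ← the loading dock.
7. reactor-core Gold and reactor-core Red cross → the warehouse floor.
8. reactor-core Gold crosses ← the loading dock.
9. reactor-core Blue, reactor-core Gold, and reactor-core Green cross → the warehouse floor.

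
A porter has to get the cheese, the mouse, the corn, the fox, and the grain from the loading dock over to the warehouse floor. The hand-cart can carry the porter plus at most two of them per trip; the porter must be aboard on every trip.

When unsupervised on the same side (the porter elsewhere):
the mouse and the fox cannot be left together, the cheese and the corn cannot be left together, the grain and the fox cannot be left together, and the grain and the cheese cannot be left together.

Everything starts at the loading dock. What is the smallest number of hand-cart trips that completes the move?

Counting alone: the porter can take at most 2 across per trip to the warehouse floor, so moving all 5 needs at least 3 loaded trips out, with a return between consecutive ones — at least 5 crossings.
The safety rule pushes this higher. Following every safe sequence of crossings, the most of the 5 that can be at the warehouse floor as the hand-cart arrives there on crossing 5 is 4 — never all 5.
So no plan with fewer than 7 crossings exists, and this one achieves 7:
1. Porter goes to the warehouse floor with the cheese and the fox.
2. Porter goes back to the loading dock alone.
3. Porter goes to the warehouse floor with the mouse.
4. Porter goes back to the loading dock with the fox.
5. Porter goes to the warehouse floor with the corn and the grain.
6. Porter goes back to the loading dock with the cheese.
7. Porter goes to the warehouse floor with the cheese and the fox.

7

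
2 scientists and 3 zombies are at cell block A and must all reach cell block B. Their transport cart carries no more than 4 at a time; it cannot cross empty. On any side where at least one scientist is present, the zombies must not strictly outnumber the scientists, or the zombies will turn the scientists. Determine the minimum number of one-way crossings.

impossible

The zombies already outnumber the scientists at cell block A before anyone moves, so the starting position itself is disallowed.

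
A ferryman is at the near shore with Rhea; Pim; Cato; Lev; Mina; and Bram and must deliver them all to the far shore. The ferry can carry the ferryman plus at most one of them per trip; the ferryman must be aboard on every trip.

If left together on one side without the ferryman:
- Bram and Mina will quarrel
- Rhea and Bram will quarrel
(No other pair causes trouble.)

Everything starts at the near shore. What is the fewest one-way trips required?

13

Counting alone: the ferryman can take at most 1 across per trip to the far shore, so moving all 6 needs at least 6 loaded trips out, with a return between consecutive ones — at least 11 crossings.
The safety rule pushes this higher. Following every safe sequence of crossings, the most of the 6 that can be at the far shore as the ferry arrives there on crossing 11 is 5 — never all 6.
So no plan with fewer than 13 crossings exists, and this one achieves 13:
1. Ferryman goes to the far shore with Bram.  [the near shore: Cato, Lev, Mina, Pim, Rhea | the far shore: Bram]
2. Ferryman goes back to the near shore alone.  [the near shore: Cato, Lev, Mina, Pim, Rhea | the far shore: Bram]
3. Ferryman goes to the far shore with Rhea.  [the near shore: Cato, Lev, Mina, Pim | the far shore: Bram, Rhea]
4. Ferryman goes back to the near shore with Bram.  [the near shore: Bram, Cato, Lev, Mina, Pim | the far shore: Rhea]
5. Ferryman goes to the far shore with Mina.  [the near shore: Bram, Cato, Lev, Pim | the far shore: Mina, Rhea]
6. Ferryman goes back to the near shore alone.  [the near shore: Bram, Cato, Lev, Pim | the far shore: Mina, Rhea]
7. Ferryman goes to the far shore with Pim.  [the near shore: Bram, Cato, Lev | the far shore: Mina, Pim, Rhea]
8. Ferryman goes back to the near shore alone.  [the near shore: Bram, Cato, Lev | the far shore: Mina, Pim, Rhea]
9. Ferryman goes to the far shore with Cato.  [the near shore: Bram, Lev | the far shore: Cato, Mina, Pim, Rhea]
10. Ferryman goes back to the near shore alone.  [the near shore: Bram, Lev | the far shore: Cato, Mina, Pim, Rhea]
11. Ferryman goes to the far shore with Lev.  [the near shore: Bram | the far shore: Cato, Lev, Mina, Pim, Rhea]
12. Ferryman goes back to the near shore alone.  [the near shore: Bram | the far shore: Cato, Lev, Mina, Pim, Rhea]
13. Ferryman goes to the far shore with Bram.  [the near shore: — | the far shore: Bram, Cato, Lev, Mina, Pim, Rhea]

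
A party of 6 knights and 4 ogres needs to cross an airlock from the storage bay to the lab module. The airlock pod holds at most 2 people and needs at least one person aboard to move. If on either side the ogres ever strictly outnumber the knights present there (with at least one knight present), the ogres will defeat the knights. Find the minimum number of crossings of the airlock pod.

Counting alone: each trip to the lab module takes at most 2 across and each return brings at least 1 back, so after t trips out (and t−1 returns) at most 2t − (t−1) of the 10 are across; that first reaches 10 at t = 9, so at least 17 crossings are needed.
The plan below uses exactly 17 crossings, so it is optimal:
1. 2 ogres → the lab module.  (the storage bay: 6K 2O; the lab module: 0K 2O)
2. 1 ogre ← the storage bay.  (the storage bay: 6K 3O; the lab module: 0K 1O)
3. 2 ogres → the lab module.  (the storage bay: 6K 1O; the lab module: 0K 3O)
4. 1 ogre ← the storage bay.  (the storage bay: 6K 2O; the lab module: 0K 2O)
5. 2 knights → the lab module.  (the storage bay: 4K 2O; the lab module: 2K 2O)
6. 1 ogre ← the storage bay.  (the storage bay: 4K 3O; the lab module: 2K 1O)
7. 1 knight and 1 ogre → the lab module.  (the storage bay: 3K 2O; the lab module: 3K 2O)
8. 1 ogre ← the storage bay.  (the storage bay: 3K 3O; the lab module: 3K 1O)
9. 2 ogres → the lab module.  (the storage bay: 3K 1O; the lab module: 3K 3O)
10. 1 ogre ← the storage bay.  (the storage bay: 3K 2O; the lab module: 3K 2O)
11. 1 knight and 1 ogre → the lab module.  (the storage bay: 2K 1O; the lab module: 4K 3O)
12. 1 ogre ← the storage bay.  (the storage bay: 2K 2O; the lab module: 4K 2O)
13. 2 ogres → the lab module.  (the storage bay: 2K 0O; the lab module: 4K 4O)
14. 1 ogre ← the storage bay.  (the storage bay: 2K 1O; the lab module: 4K 3O)
15. 1 knight and 1 ogre → the lab module.  (the storage bay: 1K 0O; the lab module: 5K 4O)
16. 1 ogre ← the storage bay.  (the storage bay: 1K 1O; the lab module: 5K 3O)
17. 1 knight and 1 ogre → the lab module.  (the storage bay: 0K 0O; the lab module: 6K 4O)

17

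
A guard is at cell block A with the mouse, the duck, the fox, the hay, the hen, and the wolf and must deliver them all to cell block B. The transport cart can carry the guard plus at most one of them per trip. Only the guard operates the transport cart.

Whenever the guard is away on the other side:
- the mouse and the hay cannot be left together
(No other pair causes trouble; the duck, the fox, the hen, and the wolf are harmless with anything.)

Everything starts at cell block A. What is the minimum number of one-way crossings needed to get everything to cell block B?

11

Counting alone: the guard can take at most 1 across per trip to cell block B, so moving all 6 needs at least 6 loaded trips out, with a return between consecutive ones — at least 11 crossings.
The plan below uses exactly 11 crossings, so it is optimal:
1. Guard goes to cell block B with the mouse.
2. Guard goes back to cell block A alone.
3. Guard goes to cell block B with the duck.
4. Guard goes back to cell block A alone.
5. Guard goes to cell block B with the fox.
6. Guard goes back to cell block A alone.
7. Guard goes to cell block B with the hen.
8. Guard goes back to cell block A alone.
9. Guard goes to cell block B with the wolf.
10. Guard goes back to cell block A alone.
11. Guard goes to cell block B with the hay.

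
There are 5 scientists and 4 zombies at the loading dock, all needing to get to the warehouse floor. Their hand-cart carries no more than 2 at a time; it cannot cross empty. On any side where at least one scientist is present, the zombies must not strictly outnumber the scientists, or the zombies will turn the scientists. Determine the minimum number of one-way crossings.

15

Counting alone: each trip to the warehouse floor takes at most 2 across and each return brings at least 1 back, so after t trips out (and t−1 returns) at most 2t − (t−1) of the 9 are across; that first reaches 9 at t = 8, so at least 15 crossings are needed.
The plan below uses exactly 15 crossings, so it is optimal:
1. 2 zombies → the warehouse floor.  (the loading dock: 5S 2Z; the warehouse floor: 0S 2Z)
2. 1 zombie ← the loading dock.  (the loading dock: 5S 3Z; the warehouse floor: 0S 1Z)
3. 2 zombies → the warehouse floor.  (the loading dock: 5S 1Z; the warehouse floor: 0S 3Z)
4. 1 zombie ← the loading dock.  (the loading dock: 5S 2Z; the warehouse floor: 0S 2Z)
5. 2 scientists → the warehouse floor.  (the loading dock: 3S 2Z; the warehouse floor: 2S 2Z)
6. 1 zombie ← the loading dock.  (the loading dock: 3S 3Z; the warehouse floor: 2S 1Z)
7. 1 scientist and 1 zombie → the warehouse floor.  (the loading dock: 2S 2Z; the warehouse floor: 3S 2Z)
8. 1 scientist ← the loading dock.  (the loading dock: 3S 2Z; the warehouse floor: 2S 2Z)
9. 1 scientist and 1 zombie → the warehouse floor.  (the loading dock: 2S 1Z; the warehouse floor: 3S 3Z)
10. 1 zombie ← the loading dock.  (the loading dock: 2S 2Z; the warehouse floor: 3S 2Z)
11. 1 scientist and 1 zombie → the warehouse floor.  (the loading dock: 1S 1Z; the warehouse floor: 4S 3Z)
12. 1 scientist ← the loading dock.  (the loading dock: 2S 1Z; the warehouse floor: 3S 3Z)
13. 1 scientist and 1 zombie → the warehouse floor.  (the loading dock: 1S 0Z; the warehouse floor: 4S 4Z)
14. 1 zombie ← the loading dock.  (the loading dock: 1S 1Z; the warehouse floor: 4S 3Z)
15. 1 scientist and 1 zombie → the warehouse floor.  (the loading dock: 0S 0Z; the warehouse floor: 5S 4Z)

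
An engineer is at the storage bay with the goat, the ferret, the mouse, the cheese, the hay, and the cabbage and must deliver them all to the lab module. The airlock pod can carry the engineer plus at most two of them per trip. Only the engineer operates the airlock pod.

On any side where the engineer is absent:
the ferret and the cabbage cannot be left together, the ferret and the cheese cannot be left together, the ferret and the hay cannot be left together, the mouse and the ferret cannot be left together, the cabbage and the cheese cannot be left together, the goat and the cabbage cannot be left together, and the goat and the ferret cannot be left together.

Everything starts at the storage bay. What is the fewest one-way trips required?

9

Counting alone: the engineer can take at most 2 across per trip to the lab module, so moving all 6 needs at least 3 loaded trips out, with a return between consecutive ones — at least 5 crossings.
The safety rule pushes this higher. Following every safe sequence of crossings, the most of the 6 that can be at the lab module as the airlock pod arrives there on crossings 5, 7 is 4, 5 respectively — never all 6.
So no plan with fewer than 9 crossings exists, and this one achieves 9:
1. Engineer goes to the lab module with the cabbage and the ferret.  [the storage bay: the cheese, the goat, the hay, the mouse | the lab module: the cabbage, the ferret]
2. Engineer goes back to the storage bay with the ferret.  [the storage bay: the cheese, the ferret, the goat, the hay, the mouse | the lab module: the cabbage]
3. Engineer goes to the lab module with the ferret and the mouse.  [the storage bay: the cheese, the goat, the hay | the lab module: the cabbage, the ferret, the mouse]
4. Engineer goes back to the storage bay with the ferret.  [the storage bay: the cheese, the ferret, the goat, the hay | the lab module: the cabbage, the mouse]
5. Engineer goes to the lab module with the ferret and the hay.  [the storage bay: the cheese, the goat | the lab module: the cabbage, the ferret, the hay, the mouse]
6. Engineer goes back to the storage bay with the ferret.  [the storage bay: the cheese, the ferret, the goat | the lab module: the cabbage, the hay, the mouse]
7. Engineer goes to the lab module with the cheese and the goat.  [the storage bay: the ferret | the lab module: the cabbage, the cheese, the goat, the hay, the mouse]
8. Engineer goes back to the storage bay with the cabbage.  [the storage bay: the cabbage, the ferret | the lab module: the cheese, the goat, the hay, the mouse]
9. Engineer goes to the lab module with the cabbage and the ferret.  [the storage bay: — | the lab module: the cabbage, the cheese, the ferret, the goat, the hay, the mouse]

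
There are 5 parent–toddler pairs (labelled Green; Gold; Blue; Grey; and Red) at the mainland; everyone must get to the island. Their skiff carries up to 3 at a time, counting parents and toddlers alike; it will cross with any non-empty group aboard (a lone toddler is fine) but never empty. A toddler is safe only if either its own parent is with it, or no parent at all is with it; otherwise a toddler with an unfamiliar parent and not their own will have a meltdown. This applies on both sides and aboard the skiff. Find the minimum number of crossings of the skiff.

11

Counting alone: each trip to the island takes at most 3 across and each return brings at least 1 back, so after t trips out (and t−1 returns) at most 3t − (t−1) of the 10 are across; that first reaches 10 at t = 5, so at least 9 crossings are needed.
The safety rule pushes this higher. Following every safe sequence of crossings, the most of the 10 that can be at the island as the skiff arrives there on crossing 9 is 9 — never all 10.
So no plan with fewer than 11 crossings exists, and this one achieves 11:
1. parent Green and toddler Green cross → the island.
2. parent Green crosses ← the mainland.
3. toddler Blue, toddler Gold, and toddler Grey cross → the island.
4. toddler Green crosses ← the mainland.
5. parent Blue, parent Gold, and parent Grey cross → the island.
6. parent Gold and toddler Gold cross ← the mainland.
7. parent Gold, parent Green, and parent Red cross → the island.
8. toddler Blue crosses ← the mainland.
9. toddler Gold and toddler Green cross → the island.
10. toddler Green crosses ← the mainland.
11. toddler Blue, toddler Green, and toddler Red cross → the island.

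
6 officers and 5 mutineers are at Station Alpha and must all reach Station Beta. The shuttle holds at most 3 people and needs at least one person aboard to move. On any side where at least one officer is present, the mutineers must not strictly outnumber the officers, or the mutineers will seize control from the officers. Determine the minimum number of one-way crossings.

Counting alone: each trip to Station Beta takes at most 3 across and each return brings at least 1 back, so after t trips out (and t−1 returns) at most 3t − (t−1) of the 11 are across; that first reaches 11 at t = 5, so at least 9 crossings are needed.
The plan below uses exactly 9 crossings, so it is optimal:
1. 3 mutineers → Station Beta.  (Station Alpha: 6O 2M; Station Beta: 0O 3M)
2. 1 mutineer ← Station Alpha.  (Station Alpha: 6O 3M; Station Beta: 0O 2M)
3. 3 officers → Station Beta.  (Station Alpha: 3O 3M; Station Beta: 3O 2M)
4. 1 officer ← Station Alpha.  (Station Alpha: 4O 3M; Station Beta: 2O 2M)
5. 2 officers and 1 mutineer → Station Beta.  (Station Alpha: 2O 2M; Station Beta: 4O 3M)
6. 1 officer ← Station Alpha.  (Station Alpha: 3O 2M; Station Beta: 3O 3M)
7. 2 officers and 1 mutineer → Station Beta.  (Station Alpha: 1O 1M; Station Beta: 5O 4M)
8. 1 officer ← Station Alpha.  (Station Alpha: 2O 1M; Station Beta: 4O 4M)
9. 2 officers and 1 mutineer → Station Beta.  (Station Alpha: 0O 0M; Station Beta: 6O 5M)

9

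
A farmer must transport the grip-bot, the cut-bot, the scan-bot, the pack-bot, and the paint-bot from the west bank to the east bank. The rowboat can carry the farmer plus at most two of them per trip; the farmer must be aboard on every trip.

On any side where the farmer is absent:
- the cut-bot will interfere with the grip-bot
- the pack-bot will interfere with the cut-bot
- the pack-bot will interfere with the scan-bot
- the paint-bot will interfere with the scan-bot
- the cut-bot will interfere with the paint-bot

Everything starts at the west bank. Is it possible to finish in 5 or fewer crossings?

Counting alone: the farmer can take at most 2 across per trip to the east bank, so moving all 5 needs at least 3 loaded trips out, with a return between consecutive ones — at least 5 crossings.
The safety rule pushes this higher. Following every safe sequence of crossings, the most of the 5 that can be at the east bank as the rowboat arrives there on crossing 5 is 4 — never all 5.
So the move cannot be finished within 5 crossings. (The shortest complete plan takes 7:)
1. Farmer goes to the east bank with the cut-bot and the scan-bot.  [the west bank: the grip-bot, the pack-bot, the paint-bot | the east bank: the cut-bot, the scan-bot]
2. Farmer goes back to the west bank alone.  [the west bank: the grip-bot, the pack-bot, the paint-bot | the east bank: the cut-bot, the scan-bot]
3. Farmer goes to the east bank with the grip-bot.  [the west bank: the pack-bot, the paint-bot | the east bank: the cut-bot, the grip-bot, the scan-bot]
4. Farmer goes back to the west bank with the cut-bot.  [the west bank: the cut-bot, the pack-bot, the paint-bot | the east bank: the grip-bot, the scan-bot]
5. Farmer goes to the east bank with the pack-bot and the paint-bot.  [the west bank: the cut-bot | the east bank: the grip-bot, the pack-bot, the paint-bot, the scan-bot]
6. Farmer goes back to the west bank with the scan-bot.  [the west bank: the cut-bot, the scan-bot | the east bank: the grip-bot, the pack-bot, the paint-bot]
7. Farmer goes to the east bank with the cut-bot and the scan-bot.  [the west bank: — | the east bank: the cut-bot, the grip-bot, the pack-bot, the paint-bot, the scan-bot]

No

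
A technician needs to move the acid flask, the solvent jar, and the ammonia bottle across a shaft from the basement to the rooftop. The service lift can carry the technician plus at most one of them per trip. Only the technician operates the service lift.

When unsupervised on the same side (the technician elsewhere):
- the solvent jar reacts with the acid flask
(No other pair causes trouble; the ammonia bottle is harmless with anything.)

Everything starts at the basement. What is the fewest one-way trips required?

Counting alone: the technician can take at most 1 across per trip to the rooftop, so moving all 3 needs at least 3 loaded trips out, with a return between consecutive ones — at least 5 crossings.
The plan below uses exactly 5 crossings, so it is optimal:
1. Technician goes to the rooftop with the acid flask.  [the basement: the ammonia bottle, the solvent jar | the rooftop: the acid flask]
2. Technician goes back to the basement alone.  [the basement: the ammonia bottle, the solvent jar | the rooftop: the acid flask]
3. Technician goes to the rooftop with the ammonia bottle.  [the basement: the solvent jar | the rooftop: the acid flask, the ammonia bottle]
4. Technician goes back to the basement alone.  [the basement: the solvent jar | the rooftop: the acid flask, the ammonia bottle]
5. Technician goes to the rooftop with the solvent jar.  [the basement: — | the rooftop: the acid flask, the ammonia bottle, the solvent jar]

5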